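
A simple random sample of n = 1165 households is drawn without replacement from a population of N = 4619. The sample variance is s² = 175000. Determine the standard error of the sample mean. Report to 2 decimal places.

Under SRS without replacement, Var(ȳ) = (1 − f)·s²/n with f = n/N = 1165/4619 = 0.25221910.
Var(ȳ) = (1 − 0.25221910)·175000/1165 = 0.74778090·150.21459 = 112.3276.
SE(ȳ) = √(112.3276) = 10.60.

10.60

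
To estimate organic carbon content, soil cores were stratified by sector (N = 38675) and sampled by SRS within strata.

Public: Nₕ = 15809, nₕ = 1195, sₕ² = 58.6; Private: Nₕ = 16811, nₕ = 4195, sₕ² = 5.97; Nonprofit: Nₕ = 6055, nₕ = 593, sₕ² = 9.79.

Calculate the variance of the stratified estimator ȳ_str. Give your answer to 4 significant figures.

0.008141

Var(ȳ_str) = Σₕ Wₕ²(1 − fₕ)sₕ²/nₕ with Wₕ = Nₕ/N, N = 38675.
Public: Wₕ = 0.40876535; term = 0.40876535²·(1 − 0.07558985)·58.6/1195 = 0.0075743012.
Private: Wₕ = 0.43467356; term = 0.43467356²·(1 − 0.24953899)·5.97/4195 = 2.0178875 × 10^-4.
Nonprofit: Wₕ = 0.15656109; term = 0.15656109²·(1 − 0.09793559)·9.79/593 = 3.650339 × 10^-4.
Sum = 0.0081411239.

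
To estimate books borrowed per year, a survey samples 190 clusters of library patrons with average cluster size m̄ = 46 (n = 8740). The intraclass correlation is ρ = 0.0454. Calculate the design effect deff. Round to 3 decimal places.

deff = 1 + (46 − 1)·0.0454 = 1 + 2.043 = 3.043.

3.043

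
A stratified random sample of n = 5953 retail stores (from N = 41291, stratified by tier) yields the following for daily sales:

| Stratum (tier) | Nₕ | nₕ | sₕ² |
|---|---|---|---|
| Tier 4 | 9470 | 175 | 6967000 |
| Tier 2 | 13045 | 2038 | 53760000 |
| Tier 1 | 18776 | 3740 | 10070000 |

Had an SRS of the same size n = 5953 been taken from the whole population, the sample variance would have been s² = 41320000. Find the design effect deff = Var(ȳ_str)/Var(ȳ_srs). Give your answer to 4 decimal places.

Var(ȳ_str) = Σ Wₕ²(1−fₕ)sₕ²/nₕ with Wₕ = Nₕ/41291:
  Tier 4: (9470/41291)²·(1−175/9470)·6967000/175 = 2055.3999
  Tier 2: (13045/41291)²·(1−2038/13045)·53760000/2038 = 2221.5563
  Tier 1: (18776/41291)²·(1−3740/18776)·10070000/3740 = 445.84352
  → Var(ȳ_str) = 4722.7997.
Var(ȳ_srs) = (1 − 5953/41291)·41320000/5953 = 5940.3358.
deff = 4722.7997 / 5940.3358 = 0.7950.

0.7950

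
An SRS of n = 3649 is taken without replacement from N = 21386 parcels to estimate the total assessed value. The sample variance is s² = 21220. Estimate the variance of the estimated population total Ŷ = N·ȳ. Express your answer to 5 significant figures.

Var(Ŷ) = N²·Var(ȳ) = N²·(1 − n/N)·s²/n.
f = 3649/21386 = 0.17062564; Var(ȳ) = 0.82937436·21220/3649 = 4.8230539.
Var(Ŷ) = 21386² · 4.8230539 = 2.2058767 × 10^9.

2.2059 × 10^9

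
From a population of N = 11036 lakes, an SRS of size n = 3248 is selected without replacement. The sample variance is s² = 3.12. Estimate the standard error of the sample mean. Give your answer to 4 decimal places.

Under SRS without replacement, Var(ȳ) = (1 − f)·s²/n with f = n/N = 3248/11036 = 0.29430953.
Var(ȳ) = (1 − 0.29430953)·3.12/3248 = 0.70569047·9.6059113 × 10^-4 = 6.7788001 × 10^-4.
SE(ȳ) = √(6.7788001 × 10^-4) = 0.0260.

0.0260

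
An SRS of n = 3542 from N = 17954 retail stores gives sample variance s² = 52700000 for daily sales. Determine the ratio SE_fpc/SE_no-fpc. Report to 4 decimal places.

f = n/N = 3542/17954 = 0.19728194.
SE_no-fpc = √(s²/n) = 121.97787; SE_fpc = √((1−f)s²/n) = 109.2855.
Ratio = √(1−f) = 0.89594534.

0.8959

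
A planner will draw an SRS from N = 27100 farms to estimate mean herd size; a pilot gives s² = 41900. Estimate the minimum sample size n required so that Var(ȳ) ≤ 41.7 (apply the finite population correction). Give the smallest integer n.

969

Without fpc, n₀ = s²/D = 41900/41.7 = 1004.7962.
With fpc, (1 − n/N)·s²/n ≤ D requires n ≥ n₀/(1 + n₀/N) = 1004.7962/(1 + 1004.7962/27100) = 968.8730.
Rounding up, n = 969.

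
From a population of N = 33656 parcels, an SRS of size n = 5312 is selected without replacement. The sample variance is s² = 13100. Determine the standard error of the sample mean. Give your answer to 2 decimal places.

Under SRS without replacement, Var(ȳ) = (1 − f)·s²/n with f = n/N = 5312/33656 = 0.15783218.
Var(ȳ) = (1 − 0.15783218)·13100/5312 = 0.84216782·2.4661145 = 2.0768822.
SE(ȳ) = √(2.0768822) = 1.44.

1.44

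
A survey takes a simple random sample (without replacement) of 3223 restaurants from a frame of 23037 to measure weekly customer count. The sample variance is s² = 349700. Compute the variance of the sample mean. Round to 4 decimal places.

Under SRS without replacement, Var(ȳ) = (1 − f)·s²/n with f = n/N = 3223/23037 = 0.13990537.
Var(ȳ) = (1 − 0.13990537)·349700/3223 = 0.86009463·108.5014 = 93.321468.

93.3215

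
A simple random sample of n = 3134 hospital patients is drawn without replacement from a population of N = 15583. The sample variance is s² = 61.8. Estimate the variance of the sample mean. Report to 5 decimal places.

Under SRS without replacement, Var(ȳ) = (1 − f)·s²/n with f = n/N = 3134/15583 = 0.20111660.
Var(ȳ) = (1 − 0.20111660)·61.8/3134 = 0.79888340·0.019719209 = 0.015753348.

0.01575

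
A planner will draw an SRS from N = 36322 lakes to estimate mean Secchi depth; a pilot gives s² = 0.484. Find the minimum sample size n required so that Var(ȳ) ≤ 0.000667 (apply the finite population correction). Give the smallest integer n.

712

Without fpc, n₀ = s²/D = 0.484/0.000667 = 725.6372.
With fpc, (1 − n/N)·s²/n ≤ D requires n ≥ n₀/(1 + n₀/N) = 725.6372/(1 + 725.6372/36322) = 711.4244.
Rounding up, n = 712.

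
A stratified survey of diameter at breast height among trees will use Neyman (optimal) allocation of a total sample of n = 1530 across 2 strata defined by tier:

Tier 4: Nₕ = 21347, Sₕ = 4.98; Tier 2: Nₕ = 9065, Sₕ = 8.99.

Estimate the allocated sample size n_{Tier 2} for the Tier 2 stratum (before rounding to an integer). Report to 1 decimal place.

663.9

Neyman allocation: nₕ = n·NₕSₕ / Σⱼ NⱼSⱼ.
Σ NⱼSⱼ = 21347·4.98 + 9065·8.99 = 187802.41.
n_{Tier 2} = 1530·9065·8.99 / 187802.41 = 663.9.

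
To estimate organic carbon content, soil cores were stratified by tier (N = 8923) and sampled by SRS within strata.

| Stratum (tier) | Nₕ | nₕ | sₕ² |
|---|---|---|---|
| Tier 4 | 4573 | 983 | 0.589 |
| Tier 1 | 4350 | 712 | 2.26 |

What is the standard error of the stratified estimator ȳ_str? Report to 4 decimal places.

0.0275

Var(ȳ_str) = Σₕ Wₕ²(1 − fₕ)sₕ²/nₕ with Wₕ = Nₕ/N, N = 8923.
Tier 4: Wₕ = 0.51249580; term = 0.51249580²·(1 − 0.21495736)·0.589/983 = 1.2354798 × 10^-4.
Tier 1: Wₕ = 0.48750420; term = 0.48750420²·(1 − 0.16367816)·2.26/712 = 6.3089722 × 10^-4.
Sum = 7.544452 × 10^-4.
SE = √(7.544452 × 10^-4) = 0.0275.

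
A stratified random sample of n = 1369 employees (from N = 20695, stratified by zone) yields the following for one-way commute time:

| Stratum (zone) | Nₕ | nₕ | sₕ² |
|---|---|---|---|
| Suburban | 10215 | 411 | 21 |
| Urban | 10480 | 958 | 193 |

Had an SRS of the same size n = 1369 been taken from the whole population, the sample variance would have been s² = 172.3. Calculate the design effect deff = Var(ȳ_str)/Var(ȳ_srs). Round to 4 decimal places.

0.5010

Var(ȳ_str) = Σ Wₕ²(1−fₕ)sₕ²/nₕ with Wₕ = Nₕ/20695:
  Suburban: (10215/20695)²·(1−411/10215)·21/411 = 0.011947809
  Urban: (10480/20695)²·(1−958/10480)·193/958 = 0.04694079
  → Var(ȳ_str) = 0.058888599.
Var(ȳ_srs) = (1 − 1369/20695)·172.3/1369 = 0.11753261.
deff = 0.058888599 / 0.11753261 = 0.5010.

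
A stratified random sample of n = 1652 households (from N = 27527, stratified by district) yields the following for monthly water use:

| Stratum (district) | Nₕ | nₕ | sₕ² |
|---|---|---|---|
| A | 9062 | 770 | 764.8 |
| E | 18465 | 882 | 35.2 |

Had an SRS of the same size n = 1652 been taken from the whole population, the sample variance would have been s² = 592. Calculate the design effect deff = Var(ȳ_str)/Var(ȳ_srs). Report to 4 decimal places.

Var(ȳ_str) = Σ Wₕ²(1−fₕ)sₕ²/nₕ with Wₕ = Nₕ/27527:
  A: (9062/27527)²·(1−770/9062)·764.8/770 = 0.09849694
  E: (18465/27527)²·(1−882/18465)·35.2/882 = 0.017100098
  → Var(ȳ_str) = 0.11559704.
Var(ȳ_srs) = (1 − 1652/27527)·592/1652 = 0.33684735.
deff = 0.11559704 / 0.33684735 = 0.3432.

0.3432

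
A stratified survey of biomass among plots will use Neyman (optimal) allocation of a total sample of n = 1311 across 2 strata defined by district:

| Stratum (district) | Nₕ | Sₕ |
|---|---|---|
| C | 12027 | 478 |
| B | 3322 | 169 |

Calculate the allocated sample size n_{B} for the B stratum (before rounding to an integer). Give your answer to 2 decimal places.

116.64

Neyman allocation: nₕ = n·NₕSₕ / Σⱼ NⱼSⱼ.
Σ NⱼSⱼ = 12027·478 + 3322·169 = 6.310324 × 10^6.
n_{B} = 1311·3322·169 / (6.310324 × 10^6) = 116.64.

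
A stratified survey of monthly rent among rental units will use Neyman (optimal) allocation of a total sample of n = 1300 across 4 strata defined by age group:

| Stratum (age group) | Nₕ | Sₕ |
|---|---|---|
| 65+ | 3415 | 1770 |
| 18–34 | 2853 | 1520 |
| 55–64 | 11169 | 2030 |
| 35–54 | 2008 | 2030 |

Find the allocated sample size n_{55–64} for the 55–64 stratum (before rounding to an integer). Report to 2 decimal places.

Neyman allocation: nₕ = n·NₕSₕ / Σⱼ NⱼSⱼ.
Σ NⱼSⱼ = 3415·1770 + 2853·1520 + 11169·2030 + 2008·2030 = 3.713042 × 10^7.
n_{55–64} = 1300·11169·2030 / (3.713042 × 10^7) = 793.82.

793.82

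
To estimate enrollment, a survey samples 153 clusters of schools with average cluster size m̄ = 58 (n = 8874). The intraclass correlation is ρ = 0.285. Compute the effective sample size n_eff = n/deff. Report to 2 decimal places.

deff = 1 + (58 − 1)·0.285 = 1 + 16.245 = 17.245.
n_eff = 8874 / 17.245 = 514.58.

514.58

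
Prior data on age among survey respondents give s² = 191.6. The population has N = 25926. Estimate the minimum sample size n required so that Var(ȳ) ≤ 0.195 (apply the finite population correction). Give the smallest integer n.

947

Without fpc, n₀ = s²/D = 191.6/0.195 = 982.5641.
With fpc, (1 − n/N)·s²/n ≤ D requires n ≥ n₀/(1 + n₀/N) = 982.5641/(1 + 982.5641/25926) = 946.6858.
Rounding up, n = 947.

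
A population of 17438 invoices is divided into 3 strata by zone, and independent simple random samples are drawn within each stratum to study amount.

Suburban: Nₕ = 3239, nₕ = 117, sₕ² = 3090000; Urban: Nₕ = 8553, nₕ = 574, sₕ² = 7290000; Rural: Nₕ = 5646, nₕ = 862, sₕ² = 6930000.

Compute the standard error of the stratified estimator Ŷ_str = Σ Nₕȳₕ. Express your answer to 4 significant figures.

1.162 × 10^6

Var(Ŷ_str) = Σₕ Nₕ²(1 − fₕ)sₕ²/nₕ.
Suburban: 3239²·(1 − 117/3239)·3090000/117 = 2.6706469 × 10^11.
Urban: 8553²·(1 − 574/8553)·7290000/574 = 8.6672749 × 10^11.
Rural: 5646²·(1 − 862/5646)·6930000/862 = 2.1714909 × 10^11.
Sum = 1.3509413 × 10^12.
SE = √(1.3509413 × 10^12) = 1.162 × 10^6.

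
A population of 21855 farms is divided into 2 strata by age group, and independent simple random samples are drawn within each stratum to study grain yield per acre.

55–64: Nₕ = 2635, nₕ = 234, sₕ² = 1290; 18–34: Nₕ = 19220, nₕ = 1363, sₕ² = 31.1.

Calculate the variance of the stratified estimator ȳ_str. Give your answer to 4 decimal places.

0.0894

Var(ȳ_str) = Σₕ Wₕ²(1 − fₕ)sₕ²/nₕ with Wₕ = Nₕ/N, N = 21855.
55–64: Wₕ = 0.12056738; term = 0.12056738²·(1 − 0.08880455)·1290/234 = 0.073020535.
18–34: Wₕ = 0.87943262; term = 0.87943262²·(1 − 0.07091571)·31.1/1363 = 0.016395505.
Sum = 0.08941604.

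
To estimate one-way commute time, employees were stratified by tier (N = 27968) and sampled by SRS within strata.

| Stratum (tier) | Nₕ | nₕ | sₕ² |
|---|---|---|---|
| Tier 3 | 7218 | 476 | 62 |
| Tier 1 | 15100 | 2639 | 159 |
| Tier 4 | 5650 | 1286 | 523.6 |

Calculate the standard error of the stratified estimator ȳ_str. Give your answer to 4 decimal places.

Var(ȳ_str) = Σₕ Wₕ²(1 − fₕ)sₕ²/nₕ with Wₕ = Nₕ/N, N = 27968.
Tier 3: Wₕ = 0.25808066; term = 0.25808066²·(1 − 0.06594625)·62/476 = 0.0081034049.
Tier 1: Wₕ = 0.53990275; term = 0.53990275²·(1 − 0.17476821)·159/2639 = 0.014493216.
Tier 4: Wₕ = 0.20201659; term = 0.20201659²·(1 − 0.22761062)·523.6/1286 = 0.012834207.
Sum = 0.035430828.
SE = √(0.035430828) = 0.1882.

0.1882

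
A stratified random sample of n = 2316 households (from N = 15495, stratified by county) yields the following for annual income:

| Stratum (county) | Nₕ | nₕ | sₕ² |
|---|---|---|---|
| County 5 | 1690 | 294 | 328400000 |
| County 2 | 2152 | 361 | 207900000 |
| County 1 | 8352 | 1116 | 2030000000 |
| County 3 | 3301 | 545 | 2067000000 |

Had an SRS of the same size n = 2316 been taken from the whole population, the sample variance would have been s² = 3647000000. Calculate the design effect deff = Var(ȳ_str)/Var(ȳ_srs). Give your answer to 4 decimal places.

0.4643

Var(ȳ_str) = Σ Wₕ²(1−fₕ)sₕ²/nₕ with Wₕ = Nₕ/15495:
  County 5: (1690/15495)²·(1−294/1690)·328400000/294 = 10976.017
  County 2: (2152/15495)²·(1−361/2152)·207900000/361 = 9244.8949
  County 1: (8352/15495)²·(1−1116/8352)·2030000000/1116 = 457865.29
  County 3: (3301/15495)²·(1−545/3301)·2067000000/545 = 143709.52
  → Var(ȳ_str) = 621795.72.
Var(ȳ_srs) = (1 − 2316/15495)·3647000000/2316 = 1.3393315 × 10^6.
deff = 621795.72 / (1.3393315 × 10^6) = 0.4643.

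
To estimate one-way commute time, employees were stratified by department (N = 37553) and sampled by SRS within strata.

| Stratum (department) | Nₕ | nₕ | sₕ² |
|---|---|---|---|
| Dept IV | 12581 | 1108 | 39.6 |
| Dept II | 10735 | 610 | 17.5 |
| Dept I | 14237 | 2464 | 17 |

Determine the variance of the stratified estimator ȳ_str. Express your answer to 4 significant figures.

Var(ȳ_str) = Σₕ Wₕ²(1 − fₕ)sₕ²/nₕ with Wₕ = Nₕ/N, N = 37553.
Dept IV: Wₕ = 0.33501984; term = 0.33501984²·(1 − 0.08806931)·39.6/1108 = 0.003658123.
Dept II: Wₕ = 0.28586265; term = 0.28586265²·(1 − 0.05682347)·17.5/610 = 0.0022111389.
Dept I: Wₕ = 0.37911751; term = 0.37911751²·(1 − 0.17307017)·17/2464 = 8.2002024 × 10^-4.
Sum = 0.0066892821.

0.006689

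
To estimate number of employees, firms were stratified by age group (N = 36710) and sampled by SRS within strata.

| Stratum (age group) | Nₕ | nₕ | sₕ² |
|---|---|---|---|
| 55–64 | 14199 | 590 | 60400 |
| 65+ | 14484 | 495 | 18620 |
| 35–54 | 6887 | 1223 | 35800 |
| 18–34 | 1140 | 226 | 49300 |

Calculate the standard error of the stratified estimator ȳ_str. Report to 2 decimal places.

4.62

Var(ȳ_str) = Σₕ Wₕ²(1 − fₕ)sₕ²/nₕ with Wₕ = Nₕ/N, N = 36710.
55–64: Wₕ = 0.38678834; term = 0.38678834²·(1 − 0.04155222)·60400/590 = 14.679124.
65+: Wₕ = 0.39455189; term = 0.39455189²·(1 − 0.03417564)·18620/495 = 5.6556288.
35–54: Wₕ = 0.18760556; term = 0.18760556²·(1 − 0.17758095)·35800/1223 = 0.84730765.
18–34: Wₕ = 0.03105421; term = 0.03105421²·(1 − 0.19824561)·49300/226 = 0.16866336.
Sum = 21.350724.
SE = √(21.350724) = 4.62.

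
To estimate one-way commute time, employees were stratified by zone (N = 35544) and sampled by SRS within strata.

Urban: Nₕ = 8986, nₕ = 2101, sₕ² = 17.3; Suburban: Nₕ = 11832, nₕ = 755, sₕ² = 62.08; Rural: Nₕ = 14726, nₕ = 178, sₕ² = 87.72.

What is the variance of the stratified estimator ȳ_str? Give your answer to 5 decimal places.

0.09250

Var(ȳ_str) = Σₕ Wₕ²(1 − fₕ)sₕ²/nₕ with Wₕ = Nₕ/N, N = 35544.
Urban: Wₕ = 0.25281341; term = 0.25281341²·(1 − 0.23380815)·17.3/2101 = 4.0323462 × 10^-4.
Suburban: Wₕ = 0.33288319; term = 0.33288319²·(1 − 0.06381001)·62.08/755 = 0.0085300676.
Rural: Wₕ = 0.41430340; term = 0.41430340²·(1 − 0.01208746)·87.72/178 = 0.083566865.
Sum = 0.092500167.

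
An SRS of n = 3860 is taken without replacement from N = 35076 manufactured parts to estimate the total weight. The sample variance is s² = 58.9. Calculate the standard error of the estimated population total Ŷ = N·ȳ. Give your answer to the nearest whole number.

Var(Ŷ) = N²·Var(ȳ) = N²·(1 − n/N)·s²/n.
f = 3860/35076 = 0.11004676; Var(ȳ) = 0.88995324·58.9/3860 = 0.013579857.
Var(Ŷ) = 35076² · 0.013579857 = 1.6707648 × 10^7.
SE(Ŷ) = √(1.6707648 × 10^7) = 4087.

4087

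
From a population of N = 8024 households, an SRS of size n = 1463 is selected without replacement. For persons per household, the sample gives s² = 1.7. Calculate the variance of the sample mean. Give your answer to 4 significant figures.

Under SRS without replacement, Var(ȳ) = (1 − f)·s²/n with f = n/N = 1463/8024 = 0.18232802.
Var(ȳ) = (1 − 0.18232802)·1.7/1463 = 0.81767198·0.0011619959 = 9.5013149 × 10^-4.

9.501 × 10^-4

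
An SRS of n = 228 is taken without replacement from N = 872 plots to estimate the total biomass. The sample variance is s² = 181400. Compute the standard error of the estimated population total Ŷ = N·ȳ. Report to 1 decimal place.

21137.4

Var(Ŷ) = N²·Var(ȳ) = N²·(1 − n/N)·s²/n.
f = 228/872 = 0.26146789; Var(ȳ) = 0.73853211·181400/228 = 587.58651.
Var(Ŷ) = 872² · 587.58651 = 4.4679138 × 10^8.
SE(Ŷ) = √(4.4679138 × 10^8) = 21137.4.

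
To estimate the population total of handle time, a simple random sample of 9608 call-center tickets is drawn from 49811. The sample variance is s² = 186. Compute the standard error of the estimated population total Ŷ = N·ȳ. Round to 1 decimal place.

Var(Ŷ) = N²·Var(ȳ) = N²·(1 − n/N)·s²/n.
f = 9608/49811 = 0.19288912; Var(ȳ) = 0.80711088·186/9608 = 0.015624753.
Var(Ŷ) = 49811² · 0.015624753 = 3.8767133 × 10^7.
SE(Ŷ) = √(3.8767133 × 10^7) = 6226.3.

6226.3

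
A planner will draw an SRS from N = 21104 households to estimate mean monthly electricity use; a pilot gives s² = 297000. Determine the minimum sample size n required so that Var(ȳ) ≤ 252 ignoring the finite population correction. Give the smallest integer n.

Without fpc, n₀ = s²/D = 297000/252 = 1178.5714.
Rounding up, n = 1179.

1179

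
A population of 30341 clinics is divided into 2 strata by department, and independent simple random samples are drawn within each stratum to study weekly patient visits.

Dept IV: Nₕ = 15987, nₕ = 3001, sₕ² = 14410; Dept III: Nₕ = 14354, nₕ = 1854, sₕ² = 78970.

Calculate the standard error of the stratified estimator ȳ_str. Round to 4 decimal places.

3.0635

Var(ȳ_str) = Σₕ Wₕ²(1 − fₕ)sₕ²/nₕ with Wₕ = Nₕ/N, N = 30341.
Dept IV: Wₕ = 0.52691078; term = 0.52691078²·(1 − 0.18771502)·14410/3001 = 1.0828806.
Dept III: Wₕ = 0.47308922; term = 0.47308922²·(1 − 0.12916260)·78970/1854 = 8.3018634.
Sum = 9.384744.
SE = √(9.384744) = 3.0635.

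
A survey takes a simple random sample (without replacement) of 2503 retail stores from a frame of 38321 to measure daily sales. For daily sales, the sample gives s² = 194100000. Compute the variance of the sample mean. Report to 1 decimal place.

Under SRS without replacement, Var(ȳ) = (1 − f)·s²/n with f = n/N = 2503/38321 = 0.06531667.
Var(ȳ) = (1 − 0.06531667)·194100000/2503 = 0.93468333·77546.944 = 72481.836.

72481.8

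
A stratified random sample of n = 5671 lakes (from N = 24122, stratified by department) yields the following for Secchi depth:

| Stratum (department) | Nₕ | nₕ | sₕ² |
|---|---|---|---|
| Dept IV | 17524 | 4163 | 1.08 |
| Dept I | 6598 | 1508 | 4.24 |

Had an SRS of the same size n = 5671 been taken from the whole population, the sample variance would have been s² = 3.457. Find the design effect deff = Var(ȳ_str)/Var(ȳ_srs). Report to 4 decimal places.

Var(ȳ_str) = Σ Wₕ²(1−fₕ)sₕ²/nₕ with Wₕ = Nₕ/24122:
  Dept IV: (17524/24122)²·(1−4163/17524)·1.08/4163 = 1.0439097 × 10^-4
  Dept I: (6598/24122)²·(1−1508/6598)·4.24/1508 = 1.6228111 × 10^-4
  → Var(ȳ_str) = 2.6667208 × 10^-4.
Var(ȳ_srs) = (1 − 5671/24122)·3.457/5671 = 4.6627951 × 10^-4.
deff = (2.6667208 × 10^-4) / (4.6627951 × 10^-4) = 0.5719.

0.5719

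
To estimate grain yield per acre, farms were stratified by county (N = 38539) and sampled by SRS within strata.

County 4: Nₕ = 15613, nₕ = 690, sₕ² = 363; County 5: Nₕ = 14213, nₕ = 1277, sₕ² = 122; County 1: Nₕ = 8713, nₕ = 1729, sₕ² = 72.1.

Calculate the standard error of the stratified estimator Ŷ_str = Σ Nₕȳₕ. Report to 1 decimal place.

11944.8

Var(Ŷ_str) = Σₕ Nₕ²(1 − fₕ)sₕ²/nₕ.
County 4: 15613²·(1 − 690/15613)·363/690 = 1.2257447 × 10^8.
County 5: 14213²·(1 − 1277/14213)·122/1277 = 1.7565265 × 10^7.
County 1: 8713²·(1 − 1729/8713)·72.1/1729 = 2.537536 × 10^6.
Sum = 1.4267727 × 10^8.
SE = √(1.4267727 × 10^8) = 11944.8.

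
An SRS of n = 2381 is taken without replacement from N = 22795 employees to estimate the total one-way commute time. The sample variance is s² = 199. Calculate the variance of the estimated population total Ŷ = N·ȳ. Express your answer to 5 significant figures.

3.8892 × 10^7

Var(Ŷ) = N²·Var(ȳ) = N²·(1 − n/N)·s²/n.
f = 2381/22795 = 0.10445273; Var(ȳ) = 0.89554727·199/2381 = 0.074848344.
Var(Ŷ) = 22795² · 0.074848344 = 3.88921 × 10^7.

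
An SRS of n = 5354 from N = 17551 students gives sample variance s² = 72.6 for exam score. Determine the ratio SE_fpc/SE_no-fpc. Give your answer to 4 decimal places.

f = n/N = 5354/17551 = 0.30505384.
SE_no-fpc = √(s²/n) = 0.11644722; SE_fpc = √((1−f)s²/n) = 0.097074398.
Ratio = √(1−f) = 0.83363431.

0.8336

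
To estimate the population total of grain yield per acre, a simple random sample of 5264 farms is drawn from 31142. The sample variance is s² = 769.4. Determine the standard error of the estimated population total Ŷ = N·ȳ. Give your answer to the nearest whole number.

Var(Ŷ) = N²·Var(ȳ) = N²·(1 − n/N)·s²/n.
f = 5264/31142 = 0.16903218; Var(ȳ) = 0.83096782·769.4/5264 = 0.12145643.
Var(Ŷ) = 31142² · 0.12145643 = 1.1779138 × 10^8.
SE(Ŷ) = √(1.1779138 × 10^8) = 10853.

10853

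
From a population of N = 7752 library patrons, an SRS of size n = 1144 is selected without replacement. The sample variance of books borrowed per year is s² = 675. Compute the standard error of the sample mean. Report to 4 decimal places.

Under SRS without replacement, Var(ȳ) = (1 − f)·s²/n with f = n/N = 1144/7752 = 0.14757482.
Var(ȳ) = (1 − 0.14757482)·675/1144 = 0.85242518·0.59003497 = 0.50296066.
SE(ȳ) = √(0.50296066) = 0.7092.

0.7092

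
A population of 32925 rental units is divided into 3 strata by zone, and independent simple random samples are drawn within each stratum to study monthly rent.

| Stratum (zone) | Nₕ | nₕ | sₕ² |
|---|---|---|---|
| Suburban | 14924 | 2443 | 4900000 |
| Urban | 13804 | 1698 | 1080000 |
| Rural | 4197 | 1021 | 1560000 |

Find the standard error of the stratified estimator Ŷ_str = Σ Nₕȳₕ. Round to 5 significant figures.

Var(Ŷ_str) = Σₕ Nₕ²(1 − fₕ)sₕ²/nₕ.
Suburban: 14924²·(1 − 2443/14924)·4900000/2443 = 3.7360032 × 10^11.
Urban: 13804²·(1 − 1698/13804)·1080000/1698 = 1.0628982 × 10^11.
Rural: 4197²·(1 − 1021/4197)·1560000/1021 = 2.036659 × 10^10.
Sum = 5.0025673 × 10^11.
SE = √(5.0025673 × 10^11) = 707290.

707290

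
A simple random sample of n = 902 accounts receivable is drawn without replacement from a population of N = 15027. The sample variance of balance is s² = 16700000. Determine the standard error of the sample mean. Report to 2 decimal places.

131.92

Under SRS without replacement, Var(ȳ) = (1 − f)·s²/n with f = n/N = 902/15027 = 0.06002529.
Var(ȳ) = (1 − 0.06002529)·16700000/902 = 0.93997471·18514.412 = 17403.079.
SE(ȳ) = √(17403.079) = 131.92.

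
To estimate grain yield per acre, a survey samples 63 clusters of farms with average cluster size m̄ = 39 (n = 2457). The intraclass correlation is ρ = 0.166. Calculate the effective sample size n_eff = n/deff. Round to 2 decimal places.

deff = 1 + (39 − 1)·0.166 = 1 + 6.308 = 7.308.
n_eff = 2457 / 7.308 = 336.21.

336.21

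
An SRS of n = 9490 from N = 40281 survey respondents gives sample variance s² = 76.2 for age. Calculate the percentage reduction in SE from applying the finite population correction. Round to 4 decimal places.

f = n/N = 9490/40281 = 0.23559495.
SE_no-fpc = √(s²/n) = 0.089607504; SE_fpc = √((1−f)s²/n) = 0.078344075.
Ratio = √(1−f) = 0.87430261. Reduction = 100·(1 − 0.87430261) = 12.5697%.

12.5697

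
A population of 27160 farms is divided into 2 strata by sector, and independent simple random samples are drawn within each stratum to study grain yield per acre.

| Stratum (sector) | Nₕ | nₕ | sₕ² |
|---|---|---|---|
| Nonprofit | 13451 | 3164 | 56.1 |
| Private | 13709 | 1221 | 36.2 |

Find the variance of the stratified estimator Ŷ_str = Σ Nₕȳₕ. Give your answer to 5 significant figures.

Var(Ŷ_str) = Σₕ Nₕ²(1 − fₕ)sₕ²/nₕ.
Nonprofit: 13451²·(1 − 3164/13451)·56.1/3164 = 2.4534076 × 10^6.
Private: 13709²·(1 − 1221/13709)·36.2/1221 = 5.0756489 × 10^6.
Sum = 7.5290565 × 10^6.

7.5291 × 10^6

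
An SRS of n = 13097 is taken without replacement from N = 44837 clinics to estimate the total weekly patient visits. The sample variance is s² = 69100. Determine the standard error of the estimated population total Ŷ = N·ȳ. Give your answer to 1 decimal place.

Var(Ŷ) = N²·Var(ȳ) = N²·(1 − n/N)·s²/n.
f = 13097/44837 = 0.29210250; Var(ȳ) = 0.70789750·69100/13097 = 3.7348795.
Var(Ŷ) = 44837² · 3.7348795 = 7.5084395 × 10^9.
SE(Ŷ) = √(7.5084395 × 10^9) = 86651.3.

86651.3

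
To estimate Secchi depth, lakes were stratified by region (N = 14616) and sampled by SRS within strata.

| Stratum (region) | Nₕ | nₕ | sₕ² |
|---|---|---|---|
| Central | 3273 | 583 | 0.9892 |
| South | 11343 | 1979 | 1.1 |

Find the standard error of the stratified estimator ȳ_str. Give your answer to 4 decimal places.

0.0186

Var(ȳ_str) = Σₕ Wₕ²(1 − fₕ)sₕ²/nₕ with Wₕ = Nₕ/N, N = 14616.
Central: Wₕ = 0.22393268; term = 0.22393268²·(1 − 0.17812405)·0.9892/583 = 6.9928912 × 10^-5.
South: Wₕ = 0.77606732; term = 0.77606732²·(1 − 0.17446884)·1.1/1979 = 2.7636253 × 10^-4.
Sum = 3.4629144 × 10^-4.
SE = √(3.4629144 × 10^-4) = 0.0186.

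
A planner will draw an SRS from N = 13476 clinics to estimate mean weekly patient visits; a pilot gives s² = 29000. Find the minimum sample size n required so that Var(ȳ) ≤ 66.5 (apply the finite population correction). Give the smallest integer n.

423

Without fpc, n₀ = s²/D = 29000/66.5 = 436.0902.
With fpc, (1 − n/N)·s²/n ≤ D requires n ≥ n₀/(1 + n₀/N) = 436.0902/(1 + 436.0902/13476) = 422.4205.
Rounding up, n = 423.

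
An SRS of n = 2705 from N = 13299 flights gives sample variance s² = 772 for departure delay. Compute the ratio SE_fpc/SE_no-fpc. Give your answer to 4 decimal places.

f = n/N = 2705/13299 = 0.20339875.
SE_no-fpc = √(s²/n) = 0.53422599; SE_fpc = √((1−f)s²/n) = 0.47681017.
Ratio = √(1−f) = 0.89252521.

0.8925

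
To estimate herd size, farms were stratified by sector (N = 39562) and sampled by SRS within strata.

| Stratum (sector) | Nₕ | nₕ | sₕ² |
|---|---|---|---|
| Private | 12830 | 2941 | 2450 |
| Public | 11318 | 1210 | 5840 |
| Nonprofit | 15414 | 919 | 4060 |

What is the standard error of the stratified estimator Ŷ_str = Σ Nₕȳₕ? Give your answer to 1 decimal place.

40557.5

Var(Ŷ_str) = Σₕ Nₕ²(1 − fₕ)sₕ²/nₕ.
Private: 12830²·(1 − 2941/12830)·2450/2941 = 1.0569394 × 10^8.
Public: 11318²·(1 − 1210/11318)·5840/1210 = 5.5215677 × 10^8.
Nonprofit: 15414²·(1 − 919/15414)·4060/919 = 9.8706124 × 10^8.
Sum = 1.644912 × 10^9.
SE = √(1.644912 × 10^9) = 40557.5.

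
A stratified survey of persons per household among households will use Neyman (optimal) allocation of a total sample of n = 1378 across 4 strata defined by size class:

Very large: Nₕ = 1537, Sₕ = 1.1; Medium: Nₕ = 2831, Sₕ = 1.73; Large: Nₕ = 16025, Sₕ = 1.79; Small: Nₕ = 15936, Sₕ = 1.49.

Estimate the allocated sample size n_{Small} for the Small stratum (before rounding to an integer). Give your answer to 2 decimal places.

Neyman allocation: nₕ = n·NₕSₕ / Σⱼ NⱼSⱼ.
Σ NⱼSⱼ = 1537·1.1 + 2831·1.73 + 16025·1.79 + 15936·1.49 = 59017.72.
n_{Small} = 1378·15936·1.49 / 59017.72 = 554.41.

554.41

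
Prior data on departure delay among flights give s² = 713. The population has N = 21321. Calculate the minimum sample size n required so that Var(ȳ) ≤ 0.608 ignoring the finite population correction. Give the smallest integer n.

Without fpc, n₀ = s²/D = 713/0.608 = 1172.6974.
Rounding up, n = 1173.

1173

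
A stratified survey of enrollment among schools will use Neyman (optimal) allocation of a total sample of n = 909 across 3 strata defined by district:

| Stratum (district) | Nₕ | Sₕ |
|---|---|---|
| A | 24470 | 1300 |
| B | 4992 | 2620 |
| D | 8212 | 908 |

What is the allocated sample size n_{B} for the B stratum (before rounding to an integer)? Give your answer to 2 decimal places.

227.12

Neyman allocation: nₕ = n·NₕSₕ / Σⱼ NⱼSⱼ.
Σ NⱼSⱼ = 24470·1300 + 4992·2620 + 8212·908 = 5.2346536 × 10^7.
n_{B} = 909·4992·2620 / (5.2346536 × 10^7) = 227.12.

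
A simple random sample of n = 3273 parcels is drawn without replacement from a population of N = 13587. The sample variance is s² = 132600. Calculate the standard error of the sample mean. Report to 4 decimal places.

Under SRS without replacement, Var(ȳ) = (1 − f)·s²/n with f = n/N = 3273/13587 = 0.24089203.
Var(ȳ) = (1 − 0.24089203)·132600/3273 = 0.75910797·40.513291 = 30.753962.
SE(ȳ) = √(30.753962) = 5.5456.

5.5456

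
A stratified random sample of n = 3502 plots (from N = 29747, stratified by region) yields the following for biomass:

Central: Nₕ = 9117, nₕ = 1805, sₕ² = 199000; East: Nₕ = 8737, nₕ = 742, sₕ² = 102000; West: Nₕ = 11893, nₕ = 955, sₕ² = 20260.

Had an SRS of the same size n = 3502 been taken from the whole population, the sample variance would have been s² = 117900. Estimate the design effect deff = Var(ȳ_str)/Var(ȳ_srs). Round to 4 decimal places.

0.7500

Var(ȳ_str) = Σ Wₕ²(1−fₕ)sₕ²/nₕ with Wₕ = Nₕ/29747:
  Central: (9117/29747)²·(1−1805/9117)·199000/1805 = 8.3057272
  East: (8737/29747)²·(1−742/8737)·102000/742 = 10.851524
  West: (11893/29747)²·(1−955/11893)·20260/955 = 3.1187392
  → Var(ȳ_str) = 22.27599.
Var(ȳ_srs) = (1 − 3502/29747)·117900/3502 = 29.703051.
deff = 22.27599 / 29.703051 = 0.7500.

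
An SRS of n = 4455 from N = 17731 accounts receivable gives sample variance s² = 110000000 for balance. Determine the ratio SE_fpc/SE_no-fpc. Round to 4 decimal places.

f = n/N = 4455/17731 = 0.25125486.
SE_no-fpc = √(s²/n) = 157.13484; SE_fpc = √((1−f)s²/n) = 135.96887.
Ratio = √(1−f) = 0.86530060.

0.8653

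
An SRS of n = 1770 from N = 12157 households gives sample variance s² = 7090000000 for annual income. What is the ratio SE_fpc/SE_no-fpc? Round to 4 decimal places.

0.9243

f = n/N = 1770/12157 = 0.14559513.
SE_no-fpc = √(s²/n) = 2001.4119; SE_fpc = √((1−f)s²/n) = 1849.9856.
Ratio = √(1−f) = 0.92434023.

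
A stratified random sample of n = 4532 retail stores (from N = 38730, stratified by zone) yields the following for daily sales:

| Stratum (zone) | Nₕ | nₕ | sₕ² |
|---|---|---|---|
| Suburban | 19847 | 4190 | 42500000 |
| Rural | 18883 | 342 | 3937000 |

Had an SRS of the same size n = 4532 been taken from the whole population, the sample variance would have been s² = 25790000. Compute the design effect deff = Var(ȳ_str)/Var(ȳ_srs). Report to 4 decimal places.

Var(ȳ_str) = Σ Wₕ²(1−fₕ)sₕ²/nₕ with Wₕ = Nₕ/38730:
  Suburban: (19847/38730)²·(1−4190/19847)·42500000/4190 = 2101.2771
  Rural: (18883/38730)²·(1−342/18883)·3937000/342 = 2686.8812
  → Var(ȳ_str) = 4788.1583.
Var(ȳ_srs) = (1 − 4532/38730)·25790000/4532 = 5024.7522.
deff = 4788.1583 / 5024.7522 = 0.9529.

0.9529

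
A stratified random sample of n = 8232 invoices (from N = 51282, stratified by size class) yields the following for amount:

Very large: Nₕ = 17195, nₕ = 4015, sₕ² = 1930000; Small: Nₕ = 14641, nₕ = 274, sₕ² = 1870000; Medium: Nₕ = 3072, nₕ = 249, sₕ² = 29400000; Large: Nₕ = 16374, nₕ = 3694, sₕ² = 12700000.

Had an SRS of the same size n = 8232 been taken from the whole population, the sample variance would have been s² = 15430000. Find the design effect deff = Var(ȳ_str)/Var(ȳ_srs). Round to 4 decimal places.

Var(ȳ_str) = Σ Wₕ²(1−fₕ)sₕ²/nₕ with Wₕ = Nₕ/51282:
  Very large: (17195/51282)²·(1−4015/17195)·1930000/4015 = 41.424707
  Small: (14641/51282)²·(1−274/14641)·1870000/274 = 545.88099
  Medium: (3072/51282)²·(1−249/3072)·29400000/249 = 389.35895
  Large: (16374/51282)²·(1−3694/16374)·12700000/3694 = 271.4257
  → Var(ȳ_str) = 1248.0903.
Var(ȳ_srs) = (1 − 8232/51282)·15430000/8232 = 1573.5073.
deff = 1248.0903 / 1573.5073 = 0.7932.

0.7932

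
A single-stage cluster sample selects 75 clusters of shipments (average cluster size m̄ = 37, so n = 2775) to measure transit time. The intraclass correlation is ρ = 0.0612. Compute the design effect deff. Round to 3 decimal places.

3.203

deff = 1 + (37 − 1)·0.0612 = 1 + 2.2032 = 3.2032.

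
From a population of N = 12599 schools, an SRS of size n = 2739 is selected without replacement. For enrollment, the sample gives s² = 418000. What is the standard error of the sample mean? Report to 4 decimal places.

10.9286

Under SRS without replacement, Var(ȳ) = (1 − f)·s²/n with f = n/N = 2739/12599 = 0.21739821.
Var(ȳ) = (1 − 0.21739821)·418000/2739 = 0.78260179·152.61044 = 119.43321.
SE(ȳ) = √(119.43321) = 10.9286.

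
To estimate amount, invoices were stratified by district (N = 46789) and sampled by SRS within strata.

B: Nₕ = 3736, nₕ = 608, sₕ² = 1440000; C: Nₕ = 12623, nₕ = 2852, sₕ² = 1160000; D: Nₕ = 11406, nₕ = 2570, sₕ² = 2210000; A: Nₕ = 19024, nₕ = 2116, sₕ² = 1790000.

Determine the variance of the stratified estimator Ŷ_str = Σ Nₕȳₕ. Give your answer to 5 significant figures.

4.3661 × 10^11

Var(Ŷ_str) = Σₕ Nₕ²(1 − fₕ)sₕ²/nₕ.
B: 3736²·(1 − 608/3736)·1440000/608 = 2.7677861 × 10^10.
C: 12623²·(1 − 2852/12623)·1160000/2852 = 5.0166068 × 10^10.
D: 11406²·(1 − 2570/11406)·2210000/2570 = 8.6665895 × 10^10.
A: 19024²·(1 − 2116/19024)·1790000/2116 = 2.7210182 × 10^11.
Sum = 4.3661164 × 10^11.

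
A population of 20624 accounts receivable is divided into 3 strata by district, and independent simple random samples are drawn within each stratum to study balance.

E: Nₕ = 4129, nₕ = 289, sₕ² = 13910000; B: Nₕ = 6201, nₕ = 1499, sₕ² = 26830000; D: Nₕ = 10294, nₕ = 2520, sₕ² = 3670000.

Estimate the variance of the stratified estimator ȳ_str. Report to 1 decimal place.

Var(ȳ_str) = Σₕ Wₕ²(1 − fₕ)sₕ²/nₕ with Wₕ = Nₕ/N, N = 20624.
E: Wₕ = 0.20020365; term = 0.20020365²·(1 − 0.06999273)·13910000/289 = 1794.1535.
B: Wₕ = 0.30066912; term = 0.30066912²·(1 − 0.24173520)·26830000/1499 = 1226.9238.
D: Wₕ = 0.49912723; term = 0.49912723²·(1 − 0.24480280)·3670000/2520 = 273.99865.
Sum = 3295.076.

3295.1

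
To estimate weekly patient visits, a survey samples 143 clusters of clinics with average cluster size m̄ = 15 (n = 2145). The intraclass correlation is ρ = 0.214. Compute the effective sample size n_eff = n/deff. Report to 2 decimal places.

deff = 1 + (15 − 1)·0.214 = 1 + 2.996 = 3.996.
n_eff = 2145 / 3.996 = 536.79.

536.79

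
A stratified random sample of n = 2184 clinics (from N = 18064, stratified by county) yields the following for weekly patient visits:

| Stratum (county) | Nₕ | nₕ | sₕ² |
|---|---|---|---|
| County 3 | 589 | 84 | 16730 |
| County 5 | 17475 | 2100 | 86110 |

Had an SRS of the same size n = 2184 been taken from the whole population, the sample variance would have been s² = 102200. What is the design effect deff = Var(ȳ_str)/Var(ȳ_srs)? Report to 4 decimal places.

0.8252

Var(ȳ_str) = Σ Wₕ²(1−fₕ)sₕ²/nₕ with Wₕ = Nₕ/18064:
  County 3: (589/18064)²·(1−84/589)·16730/84 = 0.18154968
  County 5: (17475/18064)²·(1−2100/17475)·86110/2100 = 33.762823
  → Var(ȳ_str) = 33.944373.
Var(ȳ_srs) = (1 − 2184/18064)·102200/2184 = 41.13721.
deff = 33.944373 / 41.13721 = 0.8252.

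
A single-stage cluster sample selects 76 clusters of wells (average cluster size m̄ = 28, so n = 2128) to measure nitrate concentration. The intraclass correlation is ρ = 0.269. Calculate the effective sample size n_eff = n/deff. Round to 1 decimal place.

257.5

deff = 1 + (28 − 1)·0.269 = 1 + 7.263 = 8.263.
n_eff = 2128 / 8.263 = 257.5.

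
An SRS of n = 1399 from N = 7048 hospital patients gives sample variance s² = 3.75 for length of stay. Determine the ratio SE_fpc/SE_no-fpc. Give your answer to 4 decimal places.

f = n/N = 1399/7048 = 0.19849603.
SE_no-fpc = √(s²/n) = 0.051773411; SE_fpc = √((1−f)s²/n) = 0.046351054.
Ratio = √(1−f) = 0.89526754.

0.8953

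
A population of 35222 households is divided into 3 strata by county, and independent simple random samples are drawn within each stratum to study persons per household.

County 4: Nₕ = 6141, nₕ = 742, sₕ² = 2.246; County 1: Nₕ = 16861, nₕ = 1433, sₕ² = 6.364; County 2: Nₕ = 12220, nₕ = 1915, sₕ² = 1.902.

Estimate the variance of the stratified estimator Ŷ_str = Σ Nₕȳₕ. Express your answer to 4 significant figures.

Var(Ŷ_str) = Σₕ Nₕ²(1 − fₕ)sₕ²/nₕ.
County 4: 6141²·(1 − 742/6141)·2.246/742 = 100359.45.
County 1: 16861²·(1 − 1433/16861)·6.364/1433 = 1.1552526 × 10^6.
County 2: 12220²·(1 − 1915/12220)·1.902/1915 = 125072.24.
Sum = 1.3806843 × 10^6.

1.381 × 10^6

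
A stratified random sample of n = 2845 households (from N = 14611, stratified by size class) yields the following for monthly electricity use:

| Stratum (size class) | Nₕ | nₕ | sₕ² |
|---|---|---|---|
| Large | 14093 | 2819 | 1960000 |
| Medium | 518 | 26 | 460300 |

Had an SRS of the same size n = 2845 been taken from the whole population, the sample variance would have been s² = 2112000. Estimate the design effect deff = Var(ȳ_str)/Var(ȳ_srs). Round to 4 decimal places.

Var(ȳ_str) = Σ Wₕ²(1−fₕ)sₕ²/nₕ with Wₕ = Nₕ/14611:
  Large: (14093/14611)²·(1−2819/14093)·1960000/2819 = 517.46693
  Medium: (518/14611)²·(1−26/518)·460300/26 = 21.135017
  → Var(ȳ_str) = 538.60195.
Var(ȳ_srs) = (1 − 2845/14611)·2112000/2845 = 597.80638.
deff = 538.60195 / 597.80638 = 0.9010.

0.9010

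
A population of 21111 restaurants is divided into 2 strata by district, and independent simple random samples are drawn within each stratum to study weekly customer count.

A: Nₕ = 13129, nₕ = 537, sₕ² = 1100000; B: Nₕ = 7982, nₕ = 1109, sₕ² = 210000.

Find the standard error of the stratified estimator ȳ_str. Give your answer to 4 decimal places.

27.9850

Var(ȳ_str) = Σₕ Wₕ²(1 − fₕ)sₕ²/nₕ with Wₕ = Nₕ/N, N = 21111.
A: Wₕ = 0.62190327; term = 0.62190327²·(1 − 0.04090182)·1100000/537 = 759.84875.
B: Wₕ = 0.37809673; term = 0.37809673²·(1 − 0.13893761)·210000/1109 = 23.309245.
Sum = 783.158.
SE = √(783.158) = 27.9850.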